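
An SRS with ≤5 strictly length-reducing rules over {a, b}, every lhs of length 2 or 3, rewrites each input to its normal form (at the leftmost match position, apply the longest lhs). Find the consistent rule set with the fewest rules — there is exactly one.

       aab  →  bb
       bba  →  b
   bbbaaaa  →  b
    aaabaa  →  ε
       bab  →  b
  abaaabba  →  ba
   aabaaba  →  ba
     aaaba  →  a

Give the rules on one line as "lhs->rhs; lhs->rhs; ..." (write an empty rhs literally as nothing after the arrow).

  | aab => bb
  | bba => b
  | bbbaaaa => bbaaa => baa => b
  | aaabaa => abaa => aa => ε

aa->; aab->bb; ab->; bba->b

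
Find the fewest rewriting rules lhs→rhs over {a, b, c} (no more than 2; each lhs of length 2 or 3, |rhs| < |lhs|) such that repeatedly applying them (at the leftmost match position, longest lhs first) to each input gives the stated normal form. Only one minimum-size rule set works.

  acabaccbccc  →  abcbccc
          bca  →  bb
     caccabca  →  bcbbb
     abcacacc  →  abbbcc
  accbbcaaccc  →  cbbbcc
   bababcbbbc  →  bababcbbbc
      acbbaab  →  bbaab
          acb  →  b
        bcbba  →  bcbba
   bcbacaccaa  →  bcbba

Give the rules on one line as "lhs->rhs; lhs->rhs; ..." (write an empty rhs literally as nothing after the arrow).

ac->; ca->b

  | acabaccbccc => abaccbccc => abcbccc
  | bca => bb
  | caccabca => bccabca => bcbbca => bcbbb
  | abcacacc => abbcacc => abbbcc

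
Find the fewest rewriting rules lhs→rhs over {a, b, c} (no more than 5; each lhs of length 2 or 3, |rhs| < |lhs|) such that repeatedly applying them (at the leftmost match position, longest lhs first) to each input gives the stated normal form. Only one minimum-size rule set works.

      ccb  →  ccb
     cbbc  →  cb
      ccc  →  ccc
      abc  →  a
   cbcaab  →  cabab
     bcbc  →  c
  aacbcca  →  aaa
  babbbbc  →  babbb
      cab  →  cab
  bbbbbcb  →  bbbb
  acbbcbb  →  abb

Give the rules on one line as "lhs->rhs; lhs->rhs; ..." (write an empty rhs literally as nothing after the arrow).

  | ccb
  | cbbc => cb
  | ccc
  | abc => a

ac->a; bc->; bca->ab; bcb->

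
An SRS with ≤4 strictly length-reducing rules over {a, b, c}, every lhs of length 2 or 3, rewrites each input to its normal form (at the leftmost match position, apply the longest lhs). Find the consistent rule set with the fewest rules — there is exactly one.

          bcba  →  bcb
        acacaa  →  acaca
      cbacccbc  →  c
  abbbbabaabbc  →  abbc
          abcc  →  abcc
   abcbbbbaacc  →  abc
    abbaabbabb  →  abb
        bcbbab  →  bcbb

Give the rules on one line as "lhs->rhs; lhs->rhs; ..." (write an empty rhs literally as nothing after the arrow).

  | bcba => bcb
  | acacaa => acaca
  | cbacccbc => cbcccbc => ccbc => c
  | abbbbabaabbc => abbbabaabbc => abbabaabbc => ababaabbc => aabaabbc => abaabbc => aaabbc => aabbc => abbc

aa->a; ba->a; cba->cb; cbc->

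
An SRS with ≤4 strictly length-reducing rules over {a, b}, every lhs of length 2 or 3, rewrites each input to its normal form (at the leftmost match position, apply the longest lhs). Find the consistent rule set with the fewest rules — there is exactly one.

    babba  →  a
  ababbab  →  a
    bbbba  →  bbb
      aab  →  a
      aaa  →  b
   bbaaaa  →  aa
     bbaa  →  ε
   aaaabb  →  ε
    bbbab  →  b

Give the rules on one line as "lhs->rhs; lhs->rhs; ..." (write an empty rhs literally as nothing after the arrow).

  | babba => aba => a
  | ababbab => abbab => bab => a
  | bbbba => bbb
  | aab => a

aaa->b; ab->; ba->; bab->a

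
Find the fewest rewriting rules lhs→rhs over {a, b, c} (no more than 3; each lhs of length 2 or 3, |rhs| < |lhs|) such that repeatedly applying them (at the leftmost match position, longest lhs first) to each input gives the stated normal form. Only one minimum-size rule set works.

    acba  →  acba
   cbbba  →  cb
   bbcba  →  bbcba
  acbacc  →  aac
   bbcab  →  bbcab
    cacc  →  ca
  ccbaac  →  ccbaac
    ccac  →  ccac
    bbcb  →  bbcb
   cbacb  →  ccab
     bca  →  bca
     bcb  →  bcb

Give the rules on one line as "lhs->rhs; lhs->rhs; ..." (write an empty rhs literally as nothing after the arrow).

acc->a; bac->ca; bba->

  | acba
  | cbbba => cb
  | bbcba
  | acbacc => accac => aac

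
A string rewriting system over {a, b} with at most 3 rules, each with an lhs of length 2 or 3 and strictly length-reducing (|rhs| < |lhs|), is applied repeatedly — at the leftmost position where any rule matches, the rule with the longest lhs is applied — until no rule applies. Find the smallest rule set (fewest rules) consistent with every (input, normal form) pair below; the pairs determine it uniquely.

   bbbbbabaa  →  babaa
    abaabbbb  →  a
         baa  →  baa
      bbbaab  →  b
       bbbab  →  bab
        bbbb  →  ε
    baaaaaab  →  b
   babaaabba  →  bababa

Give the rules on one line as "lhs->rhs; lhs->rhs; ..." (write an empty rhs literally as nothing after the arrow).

  | bbbbbabaa => bbbabaa => babaa
  | abaabbbb => abbbbbb => abbbb => abb => a
  | baa
  | bbbaab => baab => bbb => b

aab->bb; bb->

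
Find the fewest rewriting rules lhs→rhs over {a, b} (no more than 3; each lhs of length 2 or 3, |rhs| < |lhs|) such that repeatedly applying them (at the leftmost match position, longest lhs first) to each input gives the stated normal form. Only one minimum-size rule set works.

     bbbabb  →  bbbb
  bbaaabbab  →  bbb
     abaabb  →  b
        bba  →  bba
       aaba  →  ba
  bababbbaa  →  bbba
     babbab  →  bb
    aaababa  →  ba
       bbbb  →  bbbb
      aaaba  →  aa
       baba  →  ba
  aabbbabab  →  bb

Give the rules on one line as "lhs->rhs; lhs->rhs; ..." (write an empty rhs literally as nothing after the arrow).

aab->ba; ab->; baa->ba

  | bbbabb => bbbb
  | bbaaabbab => bbaabbab => bbabbab => bbbab => bbb
  | abaabb => aabb => bab => b
  | bba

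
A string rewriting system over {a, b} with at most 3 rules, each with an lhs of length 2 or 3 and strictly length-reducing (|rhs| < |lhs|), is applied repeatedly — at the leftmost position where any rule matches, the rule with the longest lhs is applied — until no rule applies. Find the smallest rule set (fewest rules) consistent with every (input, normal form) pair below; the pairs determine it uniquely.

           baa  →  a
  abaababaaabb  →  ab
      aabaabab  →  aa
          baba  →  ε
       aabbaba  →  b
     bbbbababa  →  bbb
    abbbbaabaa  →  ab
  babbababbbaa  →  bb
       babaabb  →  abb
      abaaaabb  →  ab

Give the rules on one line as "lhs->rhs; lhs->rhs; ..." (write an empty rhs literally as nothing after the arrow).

  | baa => a
  | abaababaaabb => bababaaabb => babaaabb => baaabb => aabb => ab
  | aabaabab => aaabab => aaab => aa
  | baba => ba => ε

aab->a; aba->b; ba->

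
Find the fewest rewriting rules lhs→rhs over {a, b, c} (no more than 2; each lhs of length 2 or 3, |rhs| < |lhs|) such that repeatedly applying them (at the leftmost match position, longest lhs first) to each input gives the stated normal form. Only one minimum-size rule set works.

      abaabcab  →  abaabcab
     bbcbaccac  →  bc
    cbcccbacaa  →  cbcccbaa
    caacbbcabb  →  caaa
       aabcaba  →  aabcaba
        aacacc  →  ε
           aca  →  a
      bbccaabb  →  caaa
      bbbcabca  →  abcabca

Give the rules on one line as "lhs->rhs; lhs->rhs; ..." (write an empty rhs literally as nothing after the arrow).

  | abaabcab
  | bbcbaccac => acbaccac => baccac => bcac => bc
  | cbcccbacaa => cbcccbaa
  | caacbbcabb => cabbcabb => caacabb => caabb => caaa

ac->; bb->a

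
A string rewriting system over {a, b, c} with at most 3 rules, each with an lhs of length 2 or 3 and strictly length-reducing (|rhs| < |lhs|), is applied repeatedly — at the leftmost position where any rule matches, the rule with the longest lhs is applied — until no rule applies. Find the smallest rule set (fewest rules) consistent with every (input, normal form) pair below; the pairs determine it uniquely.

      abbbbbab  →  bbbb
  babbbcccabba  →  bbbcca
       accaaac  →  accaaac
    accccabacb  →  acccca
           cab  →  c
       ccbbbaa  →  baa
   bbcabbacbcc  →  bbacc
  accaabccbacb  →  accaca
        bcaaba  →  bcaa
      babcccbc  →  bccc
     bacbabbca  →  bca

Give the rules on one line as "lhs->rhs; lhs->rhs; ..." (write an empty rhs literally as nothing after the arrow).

ab->; cb->

  | abbbbbab => bbbbab => bbbb
  | babbbcccabba => bbbcccabba => bbbcccba => bbbcca
  | accaaac
  | accccabacb => accccacb => acccca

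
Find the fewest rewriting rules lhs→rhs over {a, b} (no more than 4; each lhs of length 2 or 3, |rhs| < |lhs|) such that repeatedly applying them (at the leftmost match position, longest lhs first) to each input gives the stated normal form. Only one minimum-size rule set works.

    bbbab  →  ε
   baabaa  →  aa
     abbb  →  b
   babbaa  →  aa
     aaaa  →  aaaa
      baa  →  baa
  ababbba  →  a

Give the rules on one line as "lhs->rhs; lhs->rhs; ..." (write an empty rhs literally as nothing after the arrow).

  | bbbab => bab => bb => ε
  | baabaa => babaa => bbaa => aa
  | abbb => abb => ab => b
  | babbaa => babaa => bbaa => aa

ab->b; abb->ab; bb->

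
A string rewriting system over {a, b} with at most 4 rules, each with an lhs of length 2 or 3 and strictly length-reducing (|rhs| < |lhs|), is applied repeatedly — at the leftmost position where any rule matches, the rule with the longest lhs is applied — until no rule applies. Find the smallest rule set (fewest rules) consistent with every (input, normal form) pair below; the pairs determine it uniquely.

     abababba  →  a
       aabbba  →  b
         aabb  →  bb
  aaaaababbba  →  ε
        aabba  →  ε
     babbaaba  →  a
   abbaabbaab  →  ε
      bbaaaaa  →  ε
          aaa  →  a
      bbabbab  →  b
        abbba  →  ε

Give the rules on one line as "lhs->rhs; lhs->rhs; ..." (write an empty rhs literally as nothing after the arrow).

aa->; ab->; ba->a; bba->

  | abababba => ababba => abba => ba => a
  | aabbba => bbba => b
  | aabb => bb
  | aaaaababbba => aaababbba => ababbba => abbba => bba => ε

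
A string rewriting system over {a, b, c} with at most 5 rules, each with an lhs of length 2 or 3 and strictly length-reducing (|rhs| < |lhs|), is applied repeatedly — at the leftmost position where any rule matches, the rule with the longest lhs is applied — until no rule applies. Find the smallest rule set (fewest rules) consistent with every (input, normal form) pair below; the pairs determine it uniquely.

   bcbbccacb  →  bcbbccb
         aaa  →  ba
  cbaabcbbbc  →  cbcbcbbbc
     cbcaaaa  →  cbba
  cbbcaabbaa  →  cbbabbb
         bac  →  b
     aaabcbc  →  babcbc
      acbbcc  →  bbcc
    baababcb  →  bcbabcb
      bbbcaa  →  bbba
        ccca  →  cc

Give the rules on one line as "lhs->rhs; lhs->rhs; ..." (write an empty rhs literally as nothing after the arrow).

aa->b; aab->cb; ac->; ca->

  | bcbbccacb => bcbbccb
  | aaa => ba
  | cbaabcbbbc => cbcbcbbbc
  | cbcaaaa => cbaaa => cbba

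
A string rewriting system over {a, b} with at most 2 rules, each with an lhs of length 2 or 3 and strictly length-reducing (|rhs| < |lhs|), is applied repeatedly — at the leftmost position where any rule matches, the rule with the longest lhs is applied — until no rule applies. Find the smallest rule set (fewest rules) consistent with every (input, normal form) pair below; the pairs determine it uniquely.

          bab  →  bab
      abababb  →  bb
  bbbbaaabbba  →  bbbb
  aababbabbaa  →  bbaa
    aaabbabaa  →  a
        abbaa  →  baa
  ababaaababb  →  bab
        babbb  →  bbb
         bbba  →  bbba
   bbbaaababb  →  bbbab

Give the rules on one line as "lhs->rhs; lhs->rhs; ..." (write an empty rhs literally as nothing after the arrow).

  | bab
  | abababb => babb => bb
  | bbbbaaabbba => bbbbaabba => bbbbaba => bbbb
  | aababbabbaa => abbabbaa => babbaa => bbaa

aba->; abb->b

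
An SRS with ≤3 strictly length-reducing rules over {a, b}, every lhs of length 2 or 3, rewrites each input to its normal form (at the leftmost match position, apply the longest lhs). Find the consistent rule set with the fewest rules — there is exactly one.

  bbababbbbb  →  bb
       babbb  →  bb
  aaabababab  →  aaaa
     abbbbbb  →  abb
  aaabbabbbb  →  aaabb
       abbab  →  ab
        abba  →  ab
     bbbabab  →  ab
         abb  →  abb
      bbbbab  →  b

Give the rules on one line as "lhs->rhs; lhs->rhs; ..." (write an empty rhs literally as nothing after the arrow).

ba->; bab->; bbb->b

  | bbababbbbb => babbbbb => bbbb => bb
  | babbb => bb
  | aaabababab => aaaabab => aaaa
  | abbbbbb => abbbb => abb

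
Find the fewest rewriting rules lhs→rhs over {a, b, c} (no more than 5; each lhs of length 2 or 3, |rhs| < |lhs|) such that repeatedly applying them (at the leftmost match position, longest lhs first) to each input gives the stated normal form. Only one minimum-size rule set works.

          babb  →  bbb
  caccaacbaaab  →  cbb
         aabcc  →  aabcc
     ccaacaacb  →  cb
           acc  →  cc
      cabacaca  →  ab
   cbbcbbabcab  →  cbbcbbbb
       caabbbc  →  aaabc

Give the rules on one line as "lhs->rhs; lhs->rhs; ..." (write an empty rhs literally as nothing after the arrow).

  | babb => bbb
  | caccaacbaaab => accaacbaaab => ccaacbaaab => caacbaaab => aacbaaab => acbaaab => cbaaab => cbaab => cbab => cbb
  | aabcc
  | ccaacaacb => caacaacb => aacaacb => acaacb => caacb => aacb => acb => cb

abb->aa; ac->c; ba->b; ca->a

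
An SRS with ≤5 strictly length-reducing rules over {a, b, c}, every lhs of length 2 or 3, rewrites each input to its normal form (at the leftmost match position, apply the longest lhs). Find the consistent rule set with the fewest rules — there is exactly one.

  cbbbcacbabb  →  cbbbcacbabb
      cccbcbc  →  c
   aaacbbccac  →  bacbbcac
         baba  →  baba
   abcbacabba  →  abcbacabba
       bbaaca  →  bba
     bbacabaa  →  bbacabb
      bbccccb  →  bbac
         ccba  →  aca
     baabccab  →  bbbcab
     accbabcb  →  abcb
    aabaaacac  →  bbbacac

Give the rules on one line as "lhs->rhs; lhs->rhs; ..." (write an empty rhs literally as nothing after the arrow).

aa->b; aac->; cc->c; ccb->ac

  | cbbbcacbabb
  | cccbcbc => ccbcbc => accbc => aacc => c
  | aaacbbccac => bacbbccac => bacbbcac
  | baba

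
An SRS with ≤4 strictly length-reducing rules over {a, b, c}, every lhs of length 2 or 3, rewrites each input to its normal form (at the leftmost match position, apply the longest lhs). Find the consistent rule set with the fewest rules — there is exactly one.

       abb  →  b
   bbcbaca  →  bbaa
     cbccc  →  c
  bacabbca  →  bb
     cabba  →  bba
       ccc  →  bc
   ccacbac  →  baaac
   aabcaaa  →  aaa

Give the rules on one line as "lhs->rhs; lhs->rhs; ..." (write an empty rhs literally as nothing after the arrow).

ab->; ca->; cb->a; cc->b

  | abb => b
  | bbcbaca => bbaaca => bbaa
  | cbccc => accc => abc => c
  | bacabbca => babbca => bbca => bb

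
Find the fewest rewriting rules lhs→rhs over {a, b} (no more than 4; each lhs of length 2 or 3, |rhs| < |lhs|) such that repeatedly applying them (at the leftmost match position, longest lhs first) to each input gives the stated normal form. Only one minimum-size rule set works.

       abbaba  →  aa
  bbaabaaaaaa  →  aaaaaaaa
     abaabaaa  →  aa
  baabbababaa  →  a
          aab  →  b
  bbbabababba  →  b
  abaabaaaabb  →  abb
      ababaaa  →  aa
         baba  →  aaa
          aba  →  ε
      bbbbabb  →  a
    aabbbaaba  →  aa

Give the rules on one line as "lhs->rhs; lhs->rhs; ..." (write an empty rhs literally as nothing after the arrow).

aab->b; aba->; ba->; bab->aa

  | abbaba => abaaa => aa
  | bbaabaaaaaa => babaaaaaa => aaaaaaaa
  | abaabaaa => abaaa => aa
  | baabbababaa => abbababaa => abaaabaa => aabaa => baa => a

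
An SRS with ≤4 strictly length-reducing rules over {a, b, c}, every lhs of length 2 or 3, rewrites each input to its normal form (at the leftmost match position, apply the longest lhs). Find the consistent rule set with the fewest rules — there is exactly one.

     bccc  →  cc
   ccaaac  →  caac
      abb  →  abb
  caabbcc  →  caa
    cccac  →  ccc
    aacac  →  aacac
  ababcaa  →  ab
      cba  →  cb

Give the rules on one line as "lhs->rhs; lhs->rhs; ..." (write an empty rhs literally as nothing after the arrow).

ba->b; bc->; cca->c

  | bccc => cc
  | ccaaac => caac
  | abb
  | caabbcc => caabc => caa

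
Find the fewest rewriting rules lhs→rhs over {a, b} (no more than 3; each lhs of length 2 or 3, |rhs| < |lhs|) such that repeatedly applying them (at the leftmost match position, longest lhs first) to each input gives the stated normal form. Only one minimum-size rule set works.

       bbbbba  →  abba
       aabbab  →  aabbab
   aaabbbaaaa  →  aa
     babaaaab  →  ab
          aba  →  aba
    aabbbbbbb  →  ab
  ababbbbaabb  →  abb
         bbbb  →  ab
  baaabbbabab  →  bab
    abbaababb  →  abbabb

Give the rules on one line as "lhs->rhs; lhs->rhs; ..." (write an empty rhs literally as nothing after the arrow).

  | bbbbba => abba
  | aabbab
  | aaabbbaaaa => bbbaaaa => aaaaa => aa
  | babaaaab => baaab => ab

aaa->; baa->; bbb->a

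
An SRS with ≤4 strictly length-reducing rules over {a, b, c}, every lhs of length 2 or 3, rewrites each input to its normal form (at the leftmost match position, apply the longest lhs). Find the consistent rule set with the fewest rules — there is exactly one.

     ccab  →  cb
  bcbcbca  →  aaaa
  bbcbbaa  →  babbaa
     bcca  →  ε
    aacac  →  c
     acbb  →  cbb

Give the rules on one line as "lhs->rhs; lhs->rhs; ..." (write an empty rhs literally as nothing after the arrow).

  | ccab => cb
  | bcbcbca => abcbca => aabca => aaaa
  | bbcbbaa => babbaa
  | bcca => aca => ca => ε

ac->c; bc->a; ca->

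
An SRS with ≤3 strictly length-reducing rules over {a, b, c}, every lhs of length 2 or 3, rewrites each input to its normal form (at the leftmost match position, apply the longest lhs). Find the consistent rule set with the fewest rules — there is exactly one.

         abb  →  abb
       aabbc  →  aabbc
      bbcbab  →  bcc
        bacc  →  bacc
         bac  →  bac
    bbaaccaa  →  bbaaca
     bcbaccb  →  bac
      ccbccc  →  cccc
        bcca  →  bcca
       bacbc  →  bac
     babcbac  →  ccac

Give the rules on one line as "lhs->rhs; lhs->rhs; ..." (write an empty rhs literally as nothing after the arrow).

  | abb
  | aabbc
  | bbcbab => bbab => bcc
  | bacc

bab->cc; caa->a; cb->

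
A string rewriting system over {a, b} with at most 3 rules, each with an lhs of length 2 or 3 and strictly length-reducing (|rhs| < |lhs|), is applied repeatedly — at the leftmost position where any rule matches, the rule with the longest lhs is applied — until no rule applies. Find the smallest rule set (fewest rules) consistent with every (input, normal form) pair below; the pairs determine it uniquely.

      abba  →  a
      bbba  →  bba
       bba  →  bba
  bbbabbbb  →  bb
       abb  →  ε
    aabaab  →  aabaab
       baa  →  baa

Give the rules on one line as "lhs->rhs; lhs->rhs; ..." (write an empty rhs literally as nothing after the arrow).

abb->; bbb->bb

  | abba => a
  | bbba => bba
  | bba
  | bbbabbbb => bbabbbb => bbbb => bbb => bb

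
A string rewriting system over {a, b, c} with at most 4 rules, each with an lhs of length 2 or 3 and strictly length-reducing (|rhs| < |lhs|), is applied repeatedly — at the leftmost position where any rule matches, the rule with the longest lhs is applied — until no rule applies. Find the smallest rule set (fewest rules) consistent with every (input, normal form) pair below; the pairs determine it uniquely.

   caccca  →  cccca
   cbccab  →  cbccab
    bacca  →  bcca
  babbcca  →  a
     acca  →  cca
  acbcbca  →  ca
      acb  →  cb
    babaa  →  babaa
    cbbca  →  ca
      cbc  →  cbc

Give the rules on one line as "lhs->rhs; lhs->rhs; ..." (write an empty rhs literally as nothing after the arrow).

  | caccca => cccca
  | cbccab
  | bacca => bcca
  | babbcca => baca => bca => a

ac->c; bbc->; bca->a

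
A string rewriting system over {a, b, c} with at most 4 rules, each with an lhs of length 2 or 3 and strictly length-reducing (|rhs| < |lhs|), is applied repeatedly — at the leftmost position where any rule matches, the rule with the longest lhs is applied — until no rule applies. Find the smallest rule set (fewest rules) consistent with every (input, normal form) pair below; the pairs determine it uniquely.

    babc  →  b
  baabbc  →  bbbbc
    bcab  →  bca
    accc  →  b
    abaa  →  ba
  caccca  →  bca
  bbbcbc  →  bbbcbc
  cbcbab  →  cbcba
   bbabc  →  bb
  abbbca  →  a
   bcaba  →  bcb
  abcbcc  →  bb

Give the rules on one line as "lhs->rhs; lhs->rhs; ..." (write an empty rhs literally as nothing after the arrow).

  | babc => bac => b
  | baabbc => bbbbc
  | bcab => bca
  | accc => cc => b

aa->b; ab->a; ac->; cc->b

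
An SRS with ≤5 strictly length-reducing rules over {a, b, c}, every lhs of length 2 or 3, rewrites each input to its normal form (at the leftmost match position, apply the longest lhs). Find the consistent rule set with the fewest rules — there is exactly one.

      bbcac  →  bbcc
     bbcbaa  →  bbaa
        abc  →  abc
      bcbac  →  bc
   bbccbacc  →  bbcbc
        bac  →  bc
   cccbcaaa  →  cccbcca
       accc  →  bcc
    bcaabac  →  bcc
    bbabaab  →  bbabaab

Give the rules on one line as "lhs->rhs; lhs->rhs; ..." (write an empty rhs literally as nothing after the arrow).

ac->c; acc->bc; caa->cc; cba->a

  | bbcac => bbcc
  | bbcbaa => bbaa
  | abc
  | bcbac => bac => bc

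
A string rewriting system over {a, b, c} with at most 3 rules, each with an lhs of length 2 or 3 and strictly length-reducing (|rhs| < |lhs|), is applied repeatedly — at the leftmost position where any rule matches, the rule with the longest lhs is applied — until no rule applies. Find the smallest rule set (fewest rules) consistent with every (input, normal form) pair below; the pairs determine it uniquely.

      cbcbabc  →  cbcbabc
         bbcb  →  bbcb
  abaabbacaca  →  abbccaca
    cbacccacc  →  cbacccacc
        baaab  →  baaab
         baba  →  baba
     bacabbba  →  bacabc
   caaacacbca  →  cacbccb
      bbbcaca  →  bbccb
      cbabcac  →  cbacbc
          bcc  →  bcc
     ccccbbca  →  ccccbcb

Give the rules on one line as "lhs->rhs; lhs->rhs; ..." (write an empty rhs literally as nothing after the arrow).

aac->bc; bba->c; bca->cb

  | cbcbabc
  | bbcb
  | abaabbacaca => abaaccaca => abbccaca
  | cbacccacc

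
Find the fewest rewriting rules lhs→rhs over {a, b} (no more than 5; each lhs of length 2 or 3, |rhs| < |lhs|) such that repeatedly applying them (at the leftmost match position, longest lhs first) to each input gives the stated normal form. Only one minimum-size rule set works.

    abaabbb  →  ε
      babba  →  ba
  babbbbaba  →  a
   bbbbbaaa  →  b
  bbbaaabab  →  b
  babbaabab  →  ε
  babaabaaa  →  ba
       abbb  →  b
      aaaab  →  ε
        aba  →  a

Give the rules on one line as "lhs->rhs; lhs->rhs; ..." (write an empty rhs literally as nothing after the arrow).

aa->b; ab->; abb->; bb->a

  | abaabbb => aabbb => bbbb => abb => ε
  | babba => ba
  | babbbbaba => bbbaba => ababa => aba => a
  | bbbbbaaa => abbbaaa => baaa => bba => aa => b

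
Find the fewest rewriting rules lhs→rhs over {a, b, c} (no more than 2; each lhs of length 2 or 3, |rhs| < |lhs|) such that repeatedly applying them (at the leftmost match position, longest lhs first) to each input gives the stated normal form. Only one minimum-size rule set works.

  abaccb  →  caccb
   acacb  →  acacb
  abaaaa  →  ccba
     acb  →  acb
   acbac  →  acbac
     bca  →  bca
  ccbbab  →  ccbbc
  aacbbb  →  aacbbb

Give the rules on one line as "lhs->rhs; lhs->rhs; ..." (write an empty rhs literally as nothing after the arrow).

  | abaccb => caccb
  | acacb
  | abaaaa => caaaa => ccba
  | acb

aaa->cb; ab->c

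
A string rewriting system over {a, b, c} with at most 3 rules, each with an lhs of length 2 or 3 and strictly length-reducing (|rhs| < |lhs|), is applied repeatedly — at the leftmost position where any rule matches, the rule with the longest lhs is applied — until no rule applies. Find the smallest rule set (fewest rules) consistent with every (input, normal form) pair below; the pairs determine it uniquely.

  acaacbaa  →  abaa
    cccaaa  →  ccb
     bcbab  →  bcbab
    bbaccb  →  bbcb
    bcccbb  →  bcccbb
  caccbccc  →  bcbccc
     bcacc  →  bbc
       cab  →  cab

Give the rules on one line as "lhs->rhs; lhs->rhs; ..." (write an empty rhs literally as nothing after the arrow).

  | acaacbaa => aacbaa => abaa
  | cccaaa => cccac => ccb
  | bcbab
  | bbaccb => bbcb

aaa->ac; ac->; cac->b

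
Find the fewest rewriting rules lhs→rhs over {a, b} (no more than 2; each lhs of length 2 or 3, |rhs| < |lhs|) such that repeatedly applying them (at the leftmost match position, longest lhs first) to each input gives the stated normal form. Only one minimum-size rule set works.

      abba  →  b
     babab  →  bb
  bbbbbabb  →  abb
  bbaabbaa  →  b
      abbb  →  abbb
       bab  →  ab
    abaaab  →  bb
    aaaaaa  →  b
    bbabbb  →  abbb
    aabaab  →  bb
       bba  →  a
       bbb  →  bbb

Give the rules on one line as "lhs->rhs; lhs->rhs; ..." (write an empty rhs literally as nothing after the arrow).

  | abba => aba => aa => b
  | babab => abab => aab => bb
  | bbbbbabb => bbbbabb => bbbabb => bbabb => babb => abb
  | bbaabbaa => baabbaa => aabbaa => bbbaa => bbaa => baa => aa => b

aa->b; ba->a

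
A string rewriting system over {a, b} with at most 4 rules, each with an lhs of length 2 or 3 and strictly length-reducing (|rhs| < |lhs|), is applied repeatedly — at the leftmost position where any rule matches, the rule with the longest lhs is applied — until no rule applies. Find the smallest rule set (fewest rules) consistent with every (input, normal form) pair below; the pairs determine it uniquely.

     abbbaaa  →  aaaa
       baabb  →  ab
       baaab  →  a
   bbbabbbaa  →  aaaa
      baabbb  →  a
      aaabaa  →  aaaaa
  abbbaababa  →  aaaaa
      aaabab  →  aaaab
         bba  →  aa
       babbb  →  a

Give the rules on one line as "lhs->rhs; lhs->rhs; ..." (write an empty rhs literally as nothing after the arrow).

aba->aa; abb->a; ba->b; bb->a

  | abbbaaa => abaaa => aaaa
  | baabb => babb => bbb => ab
  | baaab => baab => bab => bb => a
  | bbbabbbaa => ababbbaa => aabbbaa => aabaa => aaaa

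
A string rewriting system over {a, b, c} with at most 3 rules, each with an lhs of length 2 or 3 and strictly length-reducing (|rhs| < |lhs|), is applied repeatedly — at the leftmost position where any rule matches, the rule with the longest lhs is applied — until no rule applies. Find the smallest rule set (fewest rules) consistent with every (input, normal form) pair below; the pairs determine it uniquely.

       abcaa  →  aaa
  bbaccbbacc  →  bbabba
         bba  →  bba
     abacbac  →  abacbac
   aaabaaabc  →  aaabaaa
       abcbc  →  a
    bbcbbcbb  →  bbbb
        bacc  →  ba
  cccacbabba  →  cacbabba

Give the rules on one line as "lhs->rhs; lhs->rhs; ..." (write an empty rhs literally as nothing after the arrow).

bc->; cc->

  | abcaa => aaa
  | bbaccbbacc => bbabbacc => bbabba
  | bba
  | abacbac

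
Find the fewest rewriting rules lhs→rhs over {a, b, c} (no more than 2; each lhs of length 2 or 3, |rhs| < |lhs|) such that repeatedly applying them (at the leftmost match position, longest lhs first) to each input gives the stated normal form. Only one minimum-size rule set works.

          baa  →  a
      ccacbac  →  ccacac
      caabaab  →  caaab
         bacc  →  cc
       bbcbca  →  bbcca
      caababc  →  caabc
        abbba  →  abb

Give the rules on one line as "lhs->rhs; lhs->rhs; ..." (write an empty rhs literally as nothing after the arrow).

  | baa => a
  | ccacbac => ccacac
  | caabaab => caaab
  | bacc => cc

ba->; cb->c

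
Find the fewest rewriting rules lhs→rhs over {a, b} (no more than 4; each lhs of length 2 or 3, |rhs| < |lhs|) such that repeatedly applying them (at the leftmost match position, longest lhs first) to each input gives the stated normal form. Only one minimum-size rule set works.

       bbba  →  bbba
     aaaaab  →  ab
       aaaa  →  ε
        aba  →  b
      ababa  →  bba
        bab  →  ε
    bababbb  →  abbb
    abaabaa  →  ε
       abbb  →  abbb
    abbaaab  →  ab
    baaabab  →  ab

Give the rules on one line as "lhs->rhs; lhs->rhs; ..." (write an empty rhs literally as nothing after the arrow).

  | bbba
  | aaaaab => aaab => ab
  | aaaa => aa => ε
  | aba => b

aa->; aba->b; bab->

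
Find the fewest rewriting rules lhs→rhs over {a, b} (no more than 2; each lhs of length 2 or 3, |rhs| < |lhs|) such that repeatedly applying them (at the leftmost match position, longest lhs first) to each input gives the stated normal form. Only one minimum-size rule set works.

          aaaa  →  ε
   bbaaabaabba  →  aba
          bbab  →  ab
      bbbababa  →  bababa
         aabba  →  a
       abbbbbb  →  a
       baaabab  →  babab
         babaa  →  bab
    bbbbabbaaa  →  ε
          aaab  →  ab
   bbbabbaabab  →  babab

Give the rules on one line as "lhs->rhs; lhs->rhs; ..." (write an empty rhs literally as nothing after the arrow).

  | aaaa => aa => ε
  | bbaaabaabba => aaabaabba => abaabba => abbba => aba
  | bbab => ab
  | bbbababa => bababa

aa->; bb->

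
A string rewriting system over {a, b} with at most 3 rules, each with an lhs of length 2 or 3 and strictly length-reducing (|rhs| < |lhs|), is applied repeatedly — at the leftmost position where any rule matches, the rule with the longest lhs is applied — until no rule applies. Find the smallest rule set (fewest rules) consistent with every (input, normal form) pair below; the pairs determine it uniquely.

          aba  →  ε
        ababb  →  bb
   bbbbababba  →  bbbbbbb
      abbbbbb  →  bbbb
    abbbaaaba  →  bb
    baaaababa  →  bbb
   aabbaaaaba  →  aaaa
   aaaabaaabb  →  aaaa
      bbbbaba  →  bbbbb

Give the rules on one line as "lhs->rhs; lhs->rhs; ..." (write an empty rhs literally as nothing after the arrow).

aba->; abb->; ba->b

  | aba => ε
  | ababb => bb
  | bbbbababba => bbbbbabba => bbbbbbba => bbbbbbb
  | abbbbbb => bbbb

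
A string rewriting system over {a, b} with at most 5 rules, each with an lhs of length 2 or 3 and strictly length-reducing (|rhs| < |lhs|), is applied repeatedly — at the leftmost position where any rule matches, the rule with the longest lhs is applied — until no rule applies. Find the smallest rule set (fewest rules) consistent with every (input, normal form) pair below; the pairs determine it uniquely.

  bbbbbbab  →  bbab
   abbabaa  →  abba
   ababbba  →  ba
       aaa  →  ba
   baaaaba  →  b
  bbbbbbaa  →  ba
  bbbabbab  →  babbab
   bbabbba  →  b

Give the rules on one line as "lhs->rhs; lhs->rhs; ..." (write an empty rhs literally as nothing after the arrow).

aa->b; aba->; baa->a; bbb->aa

  | bbbbbbab => aabbbab => bbbbab => aabab => bbab
  | abbabaa => abba
  | ababbba => bbba => aaa => ba
  | aaa => ba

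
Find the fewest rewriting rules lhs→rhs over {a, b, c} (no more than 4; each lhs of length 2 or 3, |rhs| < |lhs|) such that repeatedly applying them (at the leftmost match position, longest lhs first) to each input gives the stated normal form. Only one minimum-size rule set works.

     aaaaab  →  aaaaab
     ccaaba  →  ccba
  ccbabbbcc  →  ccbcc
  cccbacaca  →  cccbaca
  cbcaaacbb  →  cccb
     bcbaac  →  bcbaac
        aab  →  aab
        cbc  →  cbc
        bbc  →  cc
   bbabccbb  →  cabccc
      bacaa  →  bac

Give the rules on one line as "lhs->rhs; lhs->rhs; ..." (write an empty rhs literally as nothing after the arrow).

acb->; bb->c; caa->c; cac->bb

  | aaaaab
  | ccaaba => ccba
  | ccbabbbcc => ccbacbcc => ccbcc
  | cccbacaca => cccbabba => cccbaca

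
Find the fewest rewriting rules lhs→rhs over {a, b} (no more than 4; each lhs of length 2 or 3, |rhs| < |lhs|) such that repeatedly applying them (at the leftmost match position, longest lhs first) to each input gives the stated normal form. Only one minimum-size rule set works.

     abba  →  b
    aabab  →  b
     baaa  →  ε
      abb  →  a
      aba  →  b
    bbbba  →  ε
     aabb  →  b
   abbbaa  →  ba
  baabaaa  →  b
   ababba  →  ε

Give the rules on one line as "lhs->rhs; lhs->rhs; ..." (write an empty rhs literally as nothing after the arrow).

aa->b; ab->a; bb->b; bba->

  | abba => aba => aa => b
  | aabab => bbab => b
  | baaa => bba => ε
  | abb => ab => a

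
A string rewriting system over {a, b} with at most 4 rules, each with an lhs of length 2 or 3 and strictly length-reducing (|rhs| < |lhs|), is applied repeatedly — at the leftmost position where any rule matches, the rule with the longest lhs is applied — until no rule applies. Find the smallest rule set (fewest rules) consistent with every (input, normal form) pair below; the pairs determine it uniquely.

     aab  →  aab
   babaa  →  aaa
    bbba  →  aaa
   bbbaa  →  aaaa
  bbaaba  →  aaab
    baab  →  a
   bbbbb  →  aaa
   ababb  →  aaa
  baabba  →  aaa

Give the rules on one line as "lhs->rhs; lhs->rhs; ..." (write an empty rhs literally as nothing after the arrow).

ba->b; bb->a; bbb->aa

  | aab
  | babaa => bbaa => aaa
  | bbba => aaa
  | bbbaa => aaaa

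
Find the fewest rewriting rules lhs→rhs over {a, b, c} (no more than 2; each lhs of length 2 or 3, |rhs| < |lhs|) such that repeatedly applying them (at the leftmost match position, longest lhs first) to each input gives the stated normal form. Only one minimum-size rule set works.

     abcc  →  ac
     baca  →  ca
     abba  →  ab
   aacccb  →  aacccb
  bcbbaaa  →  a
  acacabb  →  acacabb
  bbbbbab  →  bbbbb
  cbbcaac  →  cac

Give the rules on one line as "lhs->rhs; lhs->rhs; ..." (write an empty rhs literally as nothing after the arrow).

ba->; bc->

  | abcc => ac
  | baca => ca
  | abba => ab
  | aacccb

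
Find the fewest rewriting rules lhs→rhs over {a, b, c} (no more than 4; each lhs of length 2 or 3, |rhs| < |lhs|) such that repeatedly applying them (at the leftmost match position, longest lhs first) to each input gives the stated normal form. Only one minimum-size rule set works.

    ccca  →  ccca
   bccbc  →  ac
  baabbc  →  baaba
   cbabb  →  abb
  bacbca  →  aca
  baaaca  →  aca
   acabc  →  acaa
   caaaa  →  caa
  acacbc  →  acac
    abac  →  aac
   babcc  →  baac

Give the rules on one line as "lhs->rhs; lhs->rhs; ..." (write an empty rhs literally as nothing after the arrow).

  | ccca
  | bccbc => acbc => ac
  | baabbc => baaba
  | cbabb => abb

aaa->a; bac->ac; bc->a; cb->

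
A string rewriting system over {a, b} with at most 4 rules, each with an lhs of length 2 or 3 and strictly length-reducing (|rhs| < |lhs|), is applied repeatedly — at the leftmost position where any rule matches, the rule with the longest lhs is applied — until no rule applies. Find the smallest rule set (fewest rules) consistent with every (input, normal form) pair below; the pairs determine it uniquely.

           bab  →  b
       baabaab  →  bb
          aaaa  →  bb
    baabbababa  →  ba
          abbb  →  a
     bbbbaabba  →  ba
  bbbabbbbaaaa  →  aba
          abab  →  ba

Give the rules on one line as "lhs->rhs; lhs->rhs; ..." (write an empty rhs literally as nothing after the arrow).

  | bab => aa => b
  | baabaab => bbbaab => aab => bb
  | aaaa => baa => bb
  | baabbababa => bbbbababa => bababa => aaaba => baba => aaa => ba

aa->b; bab->aa; bba->b; bbb->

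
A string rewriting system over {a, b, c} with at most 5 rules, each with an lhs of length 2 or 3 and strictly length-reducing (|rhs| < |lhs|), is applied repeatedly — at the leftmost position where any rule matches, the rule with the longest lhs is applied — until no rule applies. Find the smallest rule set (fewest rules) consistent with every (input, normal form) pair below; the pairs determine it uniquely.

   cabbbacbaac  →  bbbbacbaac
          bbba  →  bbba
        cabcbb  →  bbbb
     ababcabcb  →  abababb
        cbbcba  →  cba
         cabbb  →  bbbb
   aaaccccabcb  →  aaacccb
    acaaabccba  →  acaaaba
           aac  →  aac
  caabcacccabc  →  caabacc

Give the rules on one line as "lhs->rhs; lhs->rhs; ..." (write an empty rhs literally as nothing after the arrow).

  | cabbbacbaac => bbbbacbaac
  | bbba
  | cabcbb => bbcbb => bbbb
  | ababcabcb => abababcb => abababb

bc->b; bcc->; cab->bb; cbb->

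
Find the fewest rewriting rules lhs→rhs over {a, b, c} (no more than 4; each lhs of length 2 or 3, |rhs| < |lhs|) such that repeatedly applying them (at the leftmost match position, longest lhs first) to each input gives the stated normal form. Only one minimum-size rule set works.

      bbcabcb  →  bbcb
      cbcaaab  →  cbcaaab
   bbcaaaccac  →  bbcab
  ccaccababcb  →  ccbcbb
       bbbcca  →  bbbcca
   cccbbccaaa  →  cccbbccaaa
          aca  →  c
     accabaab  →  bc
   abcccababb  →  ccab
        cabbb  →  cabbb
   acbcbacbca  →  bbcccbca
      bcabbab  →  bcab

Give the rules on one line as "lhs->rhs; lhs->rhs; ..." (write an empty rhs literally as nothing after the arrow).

  | bbcabcb => bbcb
  | cbcaaab
  | bbcaaaccac => bbcaabcac => bbcaac => bbcab
  | ccaccababcb => ccbcababcb => ccbcacb => ccbcbb

abc->; ac->b; ba->c; bab->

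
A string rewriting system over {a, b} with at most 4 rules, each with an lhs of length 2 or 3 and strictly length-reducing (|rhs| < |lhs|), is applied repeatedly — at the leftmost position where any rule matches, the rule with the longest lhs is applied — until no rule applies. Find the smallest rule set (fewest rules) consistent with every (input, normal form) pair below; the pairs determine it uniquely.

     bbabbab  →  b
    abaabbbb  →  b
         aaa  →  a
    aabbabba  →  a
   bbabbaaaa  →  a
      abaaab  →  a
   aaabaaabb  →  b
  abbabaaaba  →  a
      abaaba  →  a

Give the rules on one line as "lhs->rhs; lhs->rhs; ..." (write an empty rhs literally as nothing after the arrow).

  | bbabbab => aabbab => abbab => bbab => aab => ab => b
  | abaabbbb => baabbbb => babbbb => bbbbb => abbb => bbb => ab => b
  | aaa => aa => a
  | aabbabba => abbabba => bbabba => aabba => abba => bba => aa => a

aa->a; ab->b; bb->a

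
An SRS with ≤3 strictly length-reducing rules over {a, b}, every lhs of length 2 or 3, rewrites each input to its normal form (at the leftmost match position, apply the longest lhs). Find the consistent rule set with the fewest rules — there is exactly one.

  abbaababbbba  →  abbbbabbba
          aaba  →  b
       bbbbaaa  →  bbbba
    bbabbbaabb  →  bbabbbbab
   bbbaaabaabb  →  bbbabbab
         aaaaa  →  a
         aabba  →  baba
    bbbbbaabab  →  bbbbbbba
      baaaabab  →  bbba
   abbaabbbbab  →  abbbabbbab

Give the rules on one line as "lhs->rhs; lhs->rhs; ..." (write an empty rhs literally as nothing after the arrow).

  | abbaababbbba => abbbaabbbba => abbbbabbba
  | aaba => baa => b
  | bbbbaaa => bbbba
  | bbabbbaabb => bbabbbbab

aa->; aab->ba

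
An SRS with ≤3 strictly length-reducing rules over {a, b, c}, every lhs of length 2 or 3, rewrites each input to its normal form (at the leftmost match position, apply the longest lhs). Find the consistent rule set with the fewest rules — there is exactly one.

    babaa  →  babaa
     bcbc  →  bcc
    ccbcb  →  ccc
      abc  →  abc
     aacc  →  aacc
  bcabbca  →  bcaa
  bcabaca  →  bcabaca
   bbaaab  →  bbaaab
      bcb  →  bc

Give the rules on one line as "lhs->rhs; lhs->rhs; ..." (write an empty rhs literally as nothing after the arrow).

bbc->; cb->c

  | babaa
  | bcbc => bcc
  | ccbcb => cccb => ccc
  | abc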